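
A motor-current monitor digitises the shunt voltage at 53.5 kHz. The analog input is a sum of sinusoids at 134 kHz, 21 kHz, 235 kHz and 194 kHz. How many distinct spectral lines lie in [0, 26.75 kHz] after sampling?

fs/2 = 26.75 kHz.
134 kHz mod fs = 27 kHz.
27 kHz > fs/2 = 26.75 kHz, folds to fs − 27 kHz = 26.5 kHz.
21 kHz ≤ fs/2 = 26.75 kHz, passes unchanged.
235 kHz mod fs = 21 kHz.
21 kHz ≤ fs/2 = 26.75 kHz, appears at 21 kHz.
194 kHz mod fs = 33.5 kHz.
33.5 kHz > fs/2 = 26.75 kHz, folds to fs − 33.5 kHz = 20 kHz.
Distinct values: {20 kHz, 21 kHz, 26.5 kHz} → 3.

3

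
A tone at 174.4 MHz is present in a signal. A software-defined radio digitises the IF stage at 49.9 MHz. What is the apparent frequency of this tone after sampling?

174.4 MHz mod fs = 24.7 MHz.
24.7 MHz ≤ fs/2 = 24.95 MHz, appears at 24.7 MHz.

24.7 MHz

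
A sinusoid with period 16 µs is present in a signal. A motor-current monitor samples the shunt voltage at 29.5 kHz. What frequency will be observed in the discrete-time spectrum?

3.5 kHz

T = 16 µs → f = 1/T = 62.5 kHz.
62.5 kHz mod fs = 3.5 kHz.
3.5 kHz ≤ fs/2 = 14.75 kHz, appears at 3.5 kHz.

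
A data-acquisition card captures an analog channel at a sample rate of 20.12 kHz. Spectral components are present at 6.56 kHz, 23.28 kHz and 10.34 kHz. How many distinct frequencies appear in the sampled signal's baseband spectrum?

3

fs/2 = 10.06 kHz.
6.56 kHz ≤ fs/2 = 10.06 kHz, passes unchanged.
23.28 kHz mod fs = 3.16 kHz.
3.16 kHz ≤ fs/2 = 10.06 kHz, appears at 3.16 kHz.
10.34 kHz > fs/2 = 10.06 kHz, folds to fs − 10.34 kHz = 9.78 kHz.
Distinct values: {3.16 kHz, 6.56 kHz, 9.78 kHz} → 3.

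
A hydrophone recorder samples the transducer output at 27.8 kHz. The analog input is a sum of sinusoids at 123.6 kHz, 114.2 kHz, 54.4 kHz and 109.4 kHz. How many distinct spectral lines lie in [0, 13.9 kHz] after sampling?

4

fs/2 = 13.9 kHz.
123.6 kHz mod fs = 12.4 kHz.
12.4 kHz ≤ fs/2 = 13.9 kHz, appears at 12.4 kHz.
114.2 kHz mod fs = 3 kHz.
3 kHz ≤ fs/2 = 13.9 kHz, appears at 3 kHz.
54.4 kHz mod fs = 26.6 kHz.
26.6 kHz > fs/2 = 13.9 kHz, folds to fs − 26.6 kHz = 1.2 kHz.
109.4 kHz mod fs = 26 kHz.
26 kHz > fs/2 = 13.9 kHz, folds to fs − 26 kHz = 1.8 kHz.
Distinct values: {1.2 kHz, 1.8 kHz, 3 kHz, 12.4 kHz} → 4.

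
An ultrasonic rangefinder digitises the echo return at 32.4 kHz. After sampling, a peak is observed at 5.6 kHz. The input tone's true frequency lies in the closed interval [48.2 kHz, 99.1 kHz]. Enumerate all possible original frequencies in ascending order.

Frequencies that alias to 5.6 kHz are k·fs ± 5.6 kHz for integer k ≥ 0.
k=0: 5.6 kHz.
k=1: 26.8 kHz, 38 kHz.
k=2: 59.2 kHz, 70.4 kHz.
k=3: 91.6 kHz, 102.8 kHz.
k=4: 124 kHz, 135.2 kHz.
Within [48.2 kHz, 99.1 kHz]: 59.2 kHz, 70.4 kHz, 91.6 kHz.

59.2 kHz, 70.4 kHz, 91.6 kHz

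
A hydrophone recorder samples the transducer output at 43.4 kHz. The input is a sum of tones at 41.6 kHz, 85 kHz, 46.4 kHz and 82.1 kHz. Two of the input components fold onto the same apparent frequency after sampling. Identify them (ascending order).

41.6 kHz, 85 kHz

fs/2 = 21.7 kHz.
41.6 kHz > fs/2 = 21.7 kHz, folds to fs − 41.6 kHz = 1.8 kHz.
85 kHz mod fs = 41.6 kHz.
41.6 kHz > fs/2 = 21.7 kHz, folds to fs − 41.6 kHz = 1.8 kHz.
46.4 kHz mod fs = 3 kHz.
3 kHz ≤ fs/2 = 21.7 kHz, appears at 3 kHz.
82.1 kHz mod fs = 38.7 kHz.
38.7 kHz > fs/2 = 21.7 kHz, folds to fs − 38.7 kHz = 4.7 kHz.
41.6 kHz and 85 kHz both map to 1.8 kHz.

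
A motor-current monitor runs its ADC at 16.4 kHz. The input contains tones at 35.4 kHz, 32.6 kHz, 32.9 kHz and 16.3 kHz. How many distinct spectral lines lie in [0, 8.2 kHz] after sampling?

fs/2 = 8.2 kHz.
35.4 kHz mod fs = 2.6 kHz.
2.6 kHz ≤ fs/2 = 8.2 kHz, appears at 2.6 kHz.
32.6 kHz mod fs = 16.2 kHz.
16.2 kHz > fs/2 = 8.2 kHz, folds to fs − 16.2 kHz = 0.2 kHz.
32.9 kHz mod fs = 0.1 kHz.
0.1 kHz ≤ fs/2 = 8.2 kHz, appears at 0.1 kHz.
16.3 kHz > fs/2 = 8.2 kHz, folds to fs − 16.3 kHz = 0.1 kHz.
Distinct values: {0.1 kHz, 0.2 kHz, 2.6 kHz} → 3.

3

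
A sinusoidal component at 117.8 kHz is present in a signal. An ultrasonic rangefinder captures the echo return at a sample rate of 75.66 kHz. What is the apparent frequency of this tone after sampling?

33.52 kHz

117.8 kHz mod fs = 42.14 kHz.
42.14 kHz > fs/2 = 37.83 kHz, folds to fs − 42.14 kHz = 33.52 kHz.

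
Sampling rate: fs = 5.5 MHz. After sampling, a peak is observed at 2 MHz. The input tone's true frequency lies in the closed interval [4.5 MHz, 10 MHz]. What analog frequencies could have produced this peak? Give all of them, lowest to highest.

7.5 MHz, 9 MHz

Frequencies that alias to 2 MHz are k·fs ± 2 MHz for integer k ≥ 0.
k=0: 2 MHz.
k=1: 3.5 MHz, 7.5 MHz.
k=2: 9 MHz, 13 MHz.
k=3: 14.5 MHz, 18.5 MHz.
Within [4.5 MHz, 10 MHz]: 7.5 MHz, 9 MHz.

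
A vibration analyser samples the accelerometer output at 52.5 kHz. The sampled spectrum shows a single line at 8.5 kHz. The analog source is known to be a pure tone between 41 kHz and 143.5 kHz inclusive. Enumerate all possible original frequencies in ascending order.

44 kHz, 61 kHz, 96.5 kHz, 113.5 kHz

Frequencies that alias to 8.5 kHz are k·fs ± 8.5 kHz for integer k ≥ 0.
k=0: 8.5 kHz.
k=1: 44 kHz, 61 kHz.
k=2: 96.5 kHz, 113.5 kHz.
k=3: 149 kHz, 166 kHz.
Within [41 kHz, 143.5 kHz]: 44 kHz, 61 kHz, 96.5 kHz, 113.5 kHz.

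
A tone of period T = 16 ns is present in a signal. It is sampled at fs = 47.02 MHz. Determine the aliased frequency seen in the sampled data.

T = 16 ns → f = 1/T = 62.5 MHz.
62.5 MHz mod fs = 15.48 MHz.
15.48 MHz ≤ fs/2 = 23.51 MHz, appears at 15.48 MHz.

15.48 MHz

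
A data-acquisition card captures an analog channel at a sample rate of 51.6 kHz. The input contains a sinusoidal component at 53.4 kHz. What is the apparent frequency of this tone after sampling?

53.4 kHz mod fs = 1.8 kHz.
1.8 kHz ≤ fs/2 = 25.8 kHz, appears at 1.8 kHz.

1.8 kHz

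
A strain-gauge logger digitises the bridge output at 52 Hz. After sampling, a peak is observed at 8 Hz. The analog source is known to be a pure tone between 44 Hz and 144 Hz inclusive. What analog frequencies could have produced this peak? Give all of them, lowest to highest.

44 Hz, 60 Hz, 96 Hz, 112 Hz

Frequencies that alias to 8 Hz are k·fs ± 8 Hz for integer k ≥ 0.
k=0: 8 Hz.
k=1: 44 Hz, 60 Hz.
k=2: 96 Hz, 112 Hz.
k=3: 148 Hz, 164 Hz.
Within [44 Hz, 144 Hz]: 44 Hz, 60 Hz, 96 Hz, 112 Hz.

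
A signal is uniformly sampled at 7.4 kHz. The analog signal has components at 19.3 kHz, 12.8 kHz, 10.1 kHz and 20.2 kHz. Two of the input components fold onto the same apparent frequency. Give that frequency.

2 kHz

fs/2 = 3.7 kHz.
19.3 kHz mod fs = 4.5 kHz.
4.5 kHz > fs/2 = 3.7 kHz, folds to fs − 4.5 kHz = 2.9 kHz.
12.8 kHz mod fs = 5.4 kHz.
5.4 kHz > fs/2 = 3.7 kHz, folds to fs − 5.4 kHz = 2 kHz.
10.1 kHz mod fs = 2.7 kHz.
2.7 kHz ≤ fs/2 = 3.7 kHz, appears at 2.7 kHz.
20.2 kHz mod fs = 5.4 kHz.
5.4 kHz > fs/2 = 3.7 kHz, folds to fs − 5.4 kHz = 2 kHz.
12.8 kHz and 20.2 kHz both map to 2 kHz.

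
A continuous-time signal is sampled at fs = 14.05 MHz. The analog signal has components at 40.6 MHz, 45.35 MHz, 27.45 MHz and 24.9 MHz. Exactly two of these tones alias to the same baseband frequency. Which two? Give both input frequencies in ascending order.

fs/2 = 7.025 MHz.
40.6 MHz mod fs = 12.5 MHz.
12.5 MHz > fs/2 = 7.025 MHz, folds to fs − 12.5 MHz = 1.55 MHz.
45.35 MHz mod fs = 3.2 MHz.
3.2 MHz ≤ fs/2 = 7.025 MHz, appears at 3.2 MHz.
27.45 MHz mod fs = 13.4 MHz.
13.4 MHz > fs/2 = 7.025 MHz, folds to fs − 13.4 MHz = 0.65 MHz.
24.9 MHz mod fs = 10.85 MHz.
10.85 MHz > fs/2 = 7.025 MHz, folds to fs − 10.85 MHz = 3.2 MHz.
24.9 MHz and 45.35 MHz both map to 3.2 MHz.

24.9 MHz, 45.35 MHz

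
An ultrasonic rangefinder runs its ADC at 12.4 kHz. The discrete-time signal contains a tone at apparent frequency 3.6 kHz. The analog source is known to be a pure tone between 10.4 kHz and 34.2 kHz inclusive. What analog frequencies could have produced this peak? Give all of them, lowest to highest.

16 kHz, 21.2 kHz, 28.4 kHz, 33.6 kHz

Frequencies that alias to 3.6 kHz are k·fs ± 3.6 kHz for integer k ≥ 0.
k=0: 3.6 kHz.
k=1: 8.8 kHz, 16 kHz.
k=2: 21.2 kHz, 28.4 kHz.
k=3: 33.6 kHz, 40.8 kHz.
k=4: 46 kHz, 53.2 kHz.
Within [10.4 kHz, 34.2 kHz]: 16 kHz, 21.2 kHz, 28.4 kHz, 33.6 kHz.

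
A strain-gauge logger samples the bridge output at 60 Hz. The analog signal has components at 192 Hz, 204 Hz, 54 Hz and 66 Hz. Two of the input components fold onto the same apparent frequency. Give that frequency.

6 Hz

fs/2 = 30 Hz.
192 Hz mod fs = 12 Hz.
12 Hz ≤ fs/2 = 30 Hz, appears at 12 Hz.
204 Hz mod fs = 24 Hz.
24 Hz ≤ fs/2 = 30 Hz, appears at 24 Hz.
54 Hz > fs/2 = 30 Hz, folds to fs − 54 Hz = 6 Hz.
66 Hz mod fs = 6 Hz.
6 Hz ≤ fs/2 = 30 Hz, appears at 6 Hz.
54 Hz and 66 Hz both map to 6 Hz.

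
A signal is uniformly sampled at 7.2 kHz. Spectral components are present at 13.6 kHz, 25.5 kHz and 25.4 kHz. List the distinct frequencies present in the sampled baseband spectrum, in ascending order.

0.8 kHz, 3.3 kHz, 3.4 kHz

fs/2 = 3.6 kHz.
13.6 kHz mod fs = 6.4 kHz.
6.4 kHz > fs/2 = 3.6 kHz, folds to fs − 6.4 kHz = 0.8 kHz.
25.5 kHz mod fs = 3.9 kHz.
3.9 kHz > fs/2 = 3.6 kHz, folds to fs − 3.9 kHz = 3.3 kHz.
25.4 kHz mod fs = 3.8 kHz.
3.8 kHz > fs/2 = 3.6 kHz, folds to fs − 3.8 kHz = 3.4 kHz.
Distinct values: {0.8 kHz, 3.3 kHz, 3.4 kHz}.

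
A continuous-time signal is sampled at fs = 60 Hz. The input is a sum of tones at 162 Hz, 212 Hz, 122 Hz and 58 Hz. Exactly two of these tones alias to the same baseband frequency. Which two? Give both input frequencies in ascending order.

fs/2 = 30 Hz.
162 Hz mod fs = 42 Hz.
42 Hz > fs/2 = 30 Hz, folds to fs − 42 Hz = 18 Hz.
212 Hz mod fs = 32 Hz.
32 Hz > fs/2 = 30 Hz, folds to fs − 32 Hz = 28 Hz.
122 Hz mod fs = 2 Hz.
2 Hz ≤ fs/2 = 30 Hz, appears at 2 Hz.
58 Hz > fs/2 = 30 Hz, folds to fs − 58 Hz = 2 Hz.
58 Hz and 122 Hz both map to 2 Hz.

58 Hz, 122 Hz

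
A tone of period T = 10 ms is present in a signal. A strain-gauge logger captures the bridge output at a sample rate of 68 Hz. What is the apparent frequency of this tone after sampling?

T = 10 ms → f = 1/T = 100 Hz.
100 Hz mod fs = 32 Hz.
32 Hz ≤ fs/2 = 34 Hz, appears at 32 Hz.

32 Hz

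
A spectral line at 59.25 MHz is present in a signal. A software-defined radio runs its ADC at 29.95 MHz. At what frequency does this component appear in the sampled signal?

59.25 MHz mod fs = 29.3 MHz.
29.3 MHz > fs/2 = 14.975 MHz, folds to fs − 29.3 MHz = 0.65 MHz.

0.65 MHz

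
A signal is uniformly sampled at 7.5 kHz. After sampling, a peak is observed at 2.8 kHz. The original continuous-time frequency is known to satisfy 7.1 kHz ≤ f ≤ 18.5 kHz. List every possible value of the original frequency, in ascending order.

10.3 kHz, 12.2 kHz, 17.8 kHz

Frequencies that alias to 2.8 kHz are k·fs ± 2.8 kHz for integer k ≥ 0.
k=0: 2.8 kHz.
k=1: 4.7 kHz, 10.3 kHz.
k=2: 12.2 kHz, 17.8 kHz.
k=3: 19.7 kHz, 25.3 kHz.
Within [7.1 kHz, 18.5 kHz]: 10.3 kHz, 12.2 kHz, 17.8 kHz.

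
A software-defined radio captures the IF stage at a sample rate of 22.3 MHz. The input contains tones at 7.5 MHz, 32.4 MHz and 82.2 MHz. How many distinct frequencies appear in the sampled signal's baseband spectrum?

fs/2 = 11.15 MHz.
7.5 MHz ≤ fs/2 = 11.15 MHz, passes unchanged.
32.4 MHz mod fs = 10.1 MHz.
10.1 MHz ≤ fs/2 = 11.15 MHz, appears at 10.1 MHz.
82.2 MHz mod fs = 15.3 MHz.
15.3 MHz > fs/2 = 11.15 MHz, folds to fs − 15.3 MHz = 7 MHz.
Distinct values: {7 MHz, 7.5 MHz, 10.1 MHz} → 3.

3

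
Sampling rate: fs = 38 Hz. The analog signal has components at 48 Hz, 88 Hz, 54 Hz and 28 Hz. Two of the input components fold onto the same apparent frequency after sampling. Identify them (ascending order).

fs/2 = 19 Hz.
48 Hz mod fs = 10 Hz.
10 Hz ≤ fs/2 = 19 Hz, appears at 10 Hz.
88 Hz mod fs = 12 Hz.
12 Hz ≤ fs/2 = 19 Hz, appears at 12 Hz.
54 Hz mod fs = 16 Hz.
16 Hz ≤ fs/2 = 19 Hz, appears at 16 Hz.
28 Hz > fs/2 = 19 Hz, folds to fs − 28 Hz = 10 Hz.
28 Hz and 48 Hz both map to 10 Hz.

28 Hz, 48 Hz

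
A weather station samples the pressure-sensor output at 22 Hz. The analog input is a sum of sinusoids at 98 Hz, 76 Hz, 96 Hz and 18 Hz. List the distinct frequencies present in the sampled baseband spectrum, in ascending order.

fs/2 = 11 Hz.
98 Hz mod fs = 10 Hz.
10 Hz ≤ fs/2 = 11 Hz, appears at 10 Hz.
76 Hz mod fs = 10 Hz.
10 Hz ≤ fs/2 = 11 Hz, appears at 10 Hz.
96 Hz mod fs = 8 Hz.
8 Hz ≤ fs/2 = 11 Hz, appears at 8 Hz.
18 Hz > fs/2 = 11 Hz, folds to fs − 18 Hz = 4 Hz.
Distinct values: {4 Hz, 8 Hz, 10 Hz}.

4 Hz, 8 Hz, 10 Hz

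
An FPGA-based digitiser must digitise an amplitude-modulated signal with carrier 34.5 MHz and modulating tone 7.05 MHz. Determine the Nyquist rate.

83.1 MHz

AM sidebands sit at fc ± fm = 27.45 MHz and 41.55 MHz.
Highest-frequency component: 41.55 MHz.
Nyquist rate = 2 × 41.55 MHz = 83.1 MHz.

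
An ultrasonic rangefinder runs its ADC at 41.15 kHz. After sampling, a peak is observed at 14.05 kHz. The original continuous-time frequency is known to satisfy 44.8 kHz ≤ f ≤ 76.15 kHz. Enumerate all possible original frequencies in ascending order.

55.2 kHz, 68.25 kHz

Frequencies that alias to 14.05 kHz are k·fs ± 14.05 kHz for integer k ≥ 0.
k=0: 14.05 kHz.
k=1: 27.1 kHz, 55.2 kHz.
k=2: 68.25 kHz, 96.35 kHz.
k=3: 109.4 kHz, 137.5 kHz.
Within [44.8 kHz, 76.15 kHz]: 55.2 kHz, 68.25 kHz.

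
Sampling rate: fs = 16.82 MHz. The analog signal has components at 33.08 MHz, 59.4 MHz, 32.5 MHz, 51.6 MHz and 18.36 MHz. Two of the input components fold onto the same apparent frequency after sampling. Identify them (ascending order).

fs/2 = 8.41 MHz.
33.08 MHz mod fs = 16.26 MHz.
16.26 MHz > fs/2 = 8.41 MHz, folds to fs − 16.26 MHz = 0.56 MHz.
59.4 MHz mod fs = 8.94 MHz.
8.94 MHz > fs/2 = 8.41 MHz, folds to fs − 8.94 MHz = 7.88 MHz.
32.5 MHz mod fs = 15.68 MHz.
15.68 MHz > fs/2 = 8.41 MHz, folds to fs − 15.68 MHz = 1.14 MHz.
51.6 MHz mod fs = 1.14 MHz.
1.14 MHz ≤ fs/2 = 8.41 MHz, appears at 1.14 MHz.
18.36 MHz mod fs = 1.54 MHz.
1.54 MHz ≤ fs/2 = 8.41 MHz, appears at 1.54 MHz.
32.5 MHz and 51.6 MHz both map to 1.14 MHz.

32.5 MHz, 51.6 MHz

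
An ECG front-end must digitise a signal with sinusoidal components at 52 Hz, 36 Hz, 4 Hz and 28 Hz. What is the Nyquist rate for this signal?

Highest-frequency component: 52 Hz.
Nyquist rate = 2 × 52 Hz = 104 Hz.

104 Hz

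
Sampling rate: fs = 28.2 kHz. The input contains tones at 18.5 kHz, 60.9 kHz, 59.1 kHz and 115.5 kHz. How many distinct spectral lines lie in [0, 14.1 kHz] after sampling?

3

fs/2 = 14.1 kHz.
18.5 kHz > fs/2 = 14.1 kHz, folds to fs − 18.5 kHz = 9.7 kHz.
60.9 kHz mod fs = 4.5 kHz.
4.5 kHz ≤ fs/2 = 14.1 kHz, appears at 4.5 kHz.
59.1 kHz mod fs = 2.7 kHz.
2.7 kHz ≤ fs/2 = 14.1 kHz, appears at 2.7 kHz.
115.5 kHz mod fs = 2.7 kHz.
2.7 kHz ≤ fs/2 = 14.1 kHz, appears at 2.7 kHz.
Distinct values: {2.7 kHz, 4.5 kHz, 9.7 kHz} → 3.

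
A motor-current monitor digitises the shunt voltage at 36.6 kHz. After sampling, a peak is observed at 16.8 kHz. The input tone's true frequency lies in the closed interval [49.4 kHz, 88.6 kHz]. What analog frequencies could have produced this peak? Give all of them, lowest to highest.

53.4 kHz, 56.4 kHz

Frequencies that alias to 16.8 kHz are k·fs ± 16.8 kHz for integer k ≥ 0.
k=0: 16.8 kHz.
k=1: 19.8 kHz, 53.4 kHz.
k=2: 56.4 kHz, 90 kHz.
k=3: 93 kHz, 126.6 kHz.
Within [49.4 kHz, 88.6 kHz]: 53.4 kHz, 56.4 kHz.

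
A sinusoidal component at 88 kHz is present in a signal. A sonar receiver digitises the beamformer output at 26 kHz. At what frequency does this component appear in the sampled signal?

10 kHz

88 kHz mod fs = 10 kHz.
10 kHz ≤ fs/2 = 13 kHz, appears at 10 kHz.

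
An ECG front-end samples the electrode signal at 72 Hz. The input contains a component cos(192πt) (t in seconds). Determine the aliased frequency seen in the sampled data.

24 Hz

ω = 192π rad/s → f = ω/(2π) = 96 Hz.
96 Hz mod fs = 24 Hz.
24 Hz ≤ fs/2 = 36 Hz, appears at 24 Hz.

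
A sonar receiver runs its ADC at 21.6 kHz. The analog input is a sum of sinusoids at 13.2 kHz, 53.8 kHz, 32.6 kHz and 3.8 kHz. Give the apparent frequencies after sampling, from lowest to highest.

3.8 kHz, 8.4 kHz, 10.6 kHz

fs/2 = 10.8 kHz.
13.2 kHz > fs/2 = 10.8 kHz, folds to fs − 13.2 kHz = 8.4 kHz.
53.8 kHz mod fs = 10.6 kHz.
10.6 kHz ≤ fs/2 = 10.8 kHz, appears at 10.6 kHz.
32.6 kHz mod fs = 11 kHz.
11 kHz > fs/2 = 10.8 kHz, folds to fs − 11 kHz = 10.6 kHz.
3.8 kHz ≤ fs/2 = 10.8 kHz, passes unchanged.
Distinct values: {3.8 kHz, 8.4 kHz, 10.6 kHz}.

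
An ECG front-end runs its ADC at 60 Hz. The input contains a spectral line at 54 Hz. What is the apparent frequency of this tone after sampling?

6 Hz

54 Hz > fs/2 = 30 Hz, folds to fs − 54 Hz = 6 Hz.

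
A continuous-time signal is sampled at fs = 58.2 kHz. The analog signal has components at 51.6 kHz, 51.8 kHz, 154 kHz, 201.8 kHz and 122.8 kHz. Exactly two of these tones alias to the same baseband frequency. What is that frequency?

6.4 kHz

fs/2 = 29.1 kHz.
51.6 kHz > fs/2 = 29.1 kHz, folds to fs − 51.6 kHz = 6.6 kHz.
51.8 kHz > fs/2 = 29.1 kHz, folds to fs − 51.8 kHz = 6.4 kHz.
154 kHz mod fs = 37.6 kHz.
37.6 kHz > fs/2 = 29.1 kHz, folds to fs − 37.6 kHz = 20.6 kHz.
201.8 kHz mod fs = 27.2 kHz.
27.2 kHz ≤ fs/2 = 29.1 kHz, appears at 27.2 kHz.
122.8 kHz mod fs = 6.4 kHz.
6.4 kHz ≤ fs/2 = 29.1 kHz, appears at 6.4 kHz.
51.8 kHz and 122.8 kHz both map to 6.4 kHz.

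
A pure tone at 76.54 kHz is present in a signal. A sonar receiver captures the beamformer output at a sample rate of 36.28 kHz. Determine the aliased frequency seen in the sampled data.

76.54 kHz mod fs = 3.98 kHz.
3.98 kHz ≤ fs/2 = 18.14 kHz, appears at 3.98 kHz.

3.98 kHz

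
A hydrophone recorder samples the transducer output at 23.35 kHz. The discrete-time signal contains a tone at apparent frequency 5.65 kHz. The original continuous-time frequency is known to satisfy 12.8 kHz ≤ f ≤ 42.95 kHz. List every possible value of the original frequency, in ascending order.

Frequencies that alias to 5.65 kHz are k·fs ± 5.65 kHz for integer k ≥ 0.
k=0: 5.65 kHz.
k=1: 17.7 kHz, 29 kHz.
k=2: 41.05 kHz, 52.35 kHz.
k=3: 64.4 kHz, 75.7 kHz.
Within [12.8 kHz, 42.95 kHz]: 17.7 kHz, 29 kHz, 41.05 kHz.

17.7 kHz, 29 kHz, 41.05 kHz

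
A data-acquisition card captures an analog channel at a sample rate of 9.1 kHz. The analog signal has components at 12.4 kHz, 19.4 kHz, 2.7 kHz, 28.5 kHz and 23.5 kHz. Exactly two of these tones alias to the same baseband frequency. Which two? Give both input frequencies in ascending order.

fs/2 = 4.55 kHz.
12.4 kHz mod fs = 3.3 kHz.
3.3 kHz ≤ fs/2 = 4.55 kHz, appears at 3.3 kHz.
19.4 kHz mod fs = 1.2 kHz.
1.2 kHz ≤ fs/2 = 4.55 kHz, appears at 1.2 kHz.
2.7 kHz ≤ fs/2 = 4.55 kHz, passes unchanged.
28.5 kHz mod fs = 1.2 kHz.
1.2 kHz ≤ fs/2 = 4.55 kHz, appears at 1.2 kHz.
23.5 kHz mod fs = 5.3 kHz.
5.3 kHz > fs/2 = 4.55 kHz, folds to fs − 5.3 kHz = 3.8 kHz.
19.4 kHz and 28.5 kHz both map to 1.2 kHz.

19.4 kHz, 28.5 kHz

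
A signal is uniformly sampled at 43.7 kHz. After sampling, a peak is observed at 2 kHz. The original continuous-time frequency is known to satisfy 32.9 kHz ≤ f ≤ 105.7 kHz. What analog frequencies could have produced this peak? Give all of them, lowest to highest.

Frequencies that alias to 2 kHz are k·fs ± 2 kHz for integer k ≥ 0.
k=0: 2 kHz.
k=1: 41.7 kHz, 45.7 kHz.
k=2: 85.4 kHz, 89.4 kHz.
k=3: 129.1 kHz, 133.1 kHz.
Within [32.9 kHz, 105.7 kHz]: 41.7 kHz, 45.7 kHz, 85.4 kHz, 89.4 kHz.

41.7 kHz, 45.7 kHz, 85.4 kHz, 89.4 kHz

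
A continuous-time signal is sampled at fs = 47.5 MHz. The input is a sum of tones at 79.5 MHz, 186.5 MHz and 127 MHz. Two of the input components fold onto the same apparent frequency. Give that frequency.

fs/2 = 23.75 MHz.
79.5 MHz mod fs = 32 MHz.
32 MHz > fs/2 = 23.75 MHz, folds to fs − 32 MHz = 15.5 MHz.
186.5 MHz mod fs = 44 MHz.
44 MHz > fs/2 = 23.75 MHz, folds to fs − 44 MHz = 3.5 MHz.
127 MHz mod fs = 32 MHz.
32 MHz > fs/2 = 23.75 MHz, folds to fs − 32 MHz = 15.5 MHz.
79.5 MHz and 127 MHz both map to 15.5 MHz.

15.5 MHz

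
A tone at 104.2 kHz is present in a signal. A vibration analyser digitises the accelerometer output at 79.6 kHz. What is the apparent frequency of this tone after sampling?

104.2 kHz mod fs = 24.6 kHz.
24.6 kHz ≤ fs/2 = 39.8 kHz, appears at 24.6 kHz.

24.6 kHz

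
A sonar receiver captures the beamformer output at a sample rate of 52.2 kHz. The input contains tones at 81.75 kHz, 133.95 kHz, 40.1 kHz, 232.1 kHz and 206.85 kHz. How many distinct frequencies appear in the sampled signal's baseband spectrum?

fs/2 = 26.1 kHz.
81.75 kHz mod fs = 29.55 kHz.
29.55 kHz > fs/2 = 26.1 kHz, folds to fs − 29.55 kHz = 22.65 kHz.
133.95 kHz mod fs = 29.55 kHz.
29.55 kHz > fs/2 = 26.1 kHz, folds to fs − 29.55 kHz = 22.65 kHz.
40.1 kHz > fs/2 = 26.1 kHz, folds to fs − 40.1 kHz = 12.1 kHz.
232.1 kHz mod fs = 23.3 kHz.
23.3 kHz ≤ fs/2 = 26.1 kHz, appears at 23.3 kHz.
206.85 kHz mod fs = 50.25 kHz.
50.25 kHz > fs/2 = 26.1 kHz, folds to fs − 50.25 kHz = 1.95 kHz.
Distinct values: {1.95 kHz, 12.1 kHz, 22.65 kHz, 23.3 kHz} → 4.

4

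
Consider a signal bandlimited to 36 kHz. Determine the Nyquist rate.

72 kHz

Nyquist rate = 2 × 36 kHz = 72 kHz.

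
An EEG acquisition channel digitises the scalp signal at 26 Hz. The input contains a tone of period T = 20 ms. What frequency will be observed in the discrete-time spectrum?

2 Hz

T = 20 ms → f = 1/T = 50 Hz.
50 Hz mod fs = 24 Hz.
24 Hz > fs/2 = 13 Hz, folds to fs − 24 Hz = 2 Hz.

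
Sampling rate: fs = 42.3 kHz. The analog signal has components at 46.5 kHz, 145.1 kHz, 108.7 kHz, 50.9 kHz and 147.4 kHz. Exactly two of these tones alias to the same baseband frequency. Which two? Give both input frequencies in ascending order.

108.7 kHz, 145.1 kHz

fs/2 = 21.15 kHz.
46.5 kHz mod fs = 4.2 kHz.
4.2 kHz ≤ fs/2 = 21.15 kHz, appears at 4.2 kHz.
145.1 kHz mod fs = 18.2 kHz.
18.2 kHz ≤ fs/2 = 21.15 kHz, appears at 18.2 kHz.
108.7 kHz mod fs = 24.1 kHz.
24.1 kHz > fs/2 = 21.15 kHz, folds to fs − 24.1 kHz = 18.2 kHz.
50.9 kHz mod fs = 8.6 kHz.
8.6 kHz ≤ fs/2 = 21.15 kHz, appears at 8.6 kHz.
147.4 kHz mod fs = 20.5 kHz.
20.5 kHz ≤ fs/2 = 21.15 kHz, appears at 20.5 kHz.
108.7 kHz and 145.1 kHz both map to 18.2 kHz.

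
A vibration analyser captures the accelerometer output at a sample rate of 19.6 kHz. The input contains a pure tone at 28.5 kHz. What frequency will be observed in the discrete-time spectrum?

28.5 kHz mod fs = 8.9 kHz.
8.9 kHz ≤ fs/2 = 9.8 kHz, appears at 8.9 kHz.

8.9 kHz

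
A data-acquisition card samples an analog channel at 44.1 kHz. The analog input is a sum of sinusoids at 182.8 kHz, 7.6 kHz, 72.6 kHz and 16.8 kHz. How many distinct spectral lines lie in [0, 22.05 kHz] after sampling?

fs/2 = 22.05 kHz.
182.8 kHz mod fs = 6.4 kHz.
6.4 kHz ≤ fs/2 = 22.05 kHz, appears at 6.4 kHz.
7.6 kHz ≤ fs/2 = 22.05 kHz, passes unchanged.
72.6 kHz mod fs = 28.5 kHz.
28.5 kHz > fs/2 = 22.05 kHz, folds to fs − 28.5 kHz = 15.6 kHz.
16.8 kHz ≤ fs/2 = 22.05 kHz, passes unchanged.
Distinct values: {6.4 kHz, 7.6 kHz, 15.6 kHz, 16.8 kHz} → 4.

4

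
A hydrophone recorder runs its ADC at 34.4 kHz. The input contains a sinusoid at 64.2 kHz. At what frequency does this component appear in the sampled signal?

64.2 kHz mod fs = 29.8 kHz.
29.8 kHz > fs/2 = 17.2 kHz, folds to fs − 29.8 kHz = 4.6 kHz.

4.6 kHz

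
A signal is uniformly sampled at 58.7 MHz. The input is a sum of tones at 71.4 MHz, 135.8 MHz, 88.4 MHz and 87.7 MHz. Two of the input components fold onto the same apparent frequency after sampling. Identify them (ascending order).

fs/2 = 29.35 MHz.
71.4 MHz mod fs = 12.7 MHz.
12.7 MHz ≤ fs/2 = 29.35 MHz, appears at 12.7 MHz.
135.8 MHz mod fs = 18.4 MHz.
18.4 MHz ≤ fs/2 = 29.35 MHz, appears at 18.4 MHz.
88.4 MHz mod fs = 29.7 MHz.
29.7 MHz > fs/2 = 29.35 MHz, folds to fs − 29.7 MHz = 29 MHz.
87.7 MHz mod fs = 29 MHz.
29 MHz ≤ fs/2 = 29.35 MHz, appears at 29 MHz.
87.7 MHz and 88.4 MHz both map to 29 MHz.

87.7 MHz, 88.4 MHz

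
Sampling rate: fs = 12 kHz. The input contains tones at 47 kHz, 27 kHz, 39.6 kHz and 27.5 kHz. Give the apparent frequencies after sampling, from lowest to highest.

fs/2 = 6 kHz.
47 kHz mod fs = 11 kHz.
11 kHz > fs/2 = 6 kHz, folds to fs − 11 kHz = 1 kHz.
27 kHz mod fs = 3 kHz.
3 kHz ≤ fs/2 = 6 kHz, appears at 3 kHz.
39.6 kHz mod fs = 3.6 kHz.
3.6 kHz ≤ fs/2 = 6 kHz, appears at 3.6 kHz.
27.5 kHz mod fs = 3.5 kHz.
3.5 kHz ≤ fs/2 = 6 kHz, appears at 3.5 kHz.
Distinct values: {1 kHz, 3 kHz, 3.5 kHz, 3.6 kHz}.

1 kHz, 3 kHz, 3.5 kHz, 3.6 kHz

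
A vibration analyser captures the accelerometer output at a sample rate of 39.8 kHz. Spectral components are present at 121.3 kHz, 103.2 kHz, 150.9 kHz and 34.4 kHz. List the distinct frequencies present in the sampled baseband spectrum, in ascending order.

1.9 kHz, 5.4 kHz, 8.3 kHz, 16.2 kHz

fs/2 = 19.9 kHz.
121.3 kHz mod fs = 1.9 kHz.
1.9 kHz ≤ fs/2 = 19.9 kHz, appears at 1.9 kHz.
103.2 kHz mod fs = 23.6 kHz.
23.6 kHz > fs/2 = 19.9 kHz, folds to fs − 23.6 kHz = 16.2 kHz.
150.9 kHz mod fs = 31.5 kHz.
31.5 kHz > fs/2 = 19.9 kHz, folds to fs − 31.5 kHz = 8.3 kHz.
34.4 kHz > fs/2 = 19.9 kHz, folds to fs − 34.4 kHz = 5.4 kHz.
Distinct values: {1.9 kHz, 5.4 kHz, 8.3 kHz, 16.2 kHz}.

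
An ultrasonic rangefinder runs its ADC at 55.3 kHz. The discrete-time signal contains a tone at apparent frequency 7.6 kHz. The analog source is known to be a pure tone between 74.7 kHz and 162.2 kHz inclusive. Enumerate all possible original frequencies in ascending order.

Frequencies that alias to 7.6 kHz are k·fs ± 7.6 kHz for integer k ≥ 0.
k=0: 7.6 kHz.
k=1: 47.7 kHz, 62.9 kHz.
k=2: 103 kHz, 118.2 kHz.
k=3: 158.3 kHz, 173.5 kHz.
k=4: 213.6 kHz, 228.8 kHz.
Within [74.7 kHz, 162.2 kHz]: 103 kHz, 118.2 kHz, 158.3 kHz.

103 kHz, 118.2 kHz, 158.3 kHz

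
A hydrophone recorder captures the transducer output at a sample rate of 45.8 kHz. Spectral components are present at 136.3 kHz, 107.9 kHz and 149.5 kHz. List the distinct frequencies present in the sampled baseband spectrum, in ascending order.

fs/2 = 22.9 kHz.
136.3 kHz mod fs = 44.7 kHz.
44.7 kHz > fs/2 = 22.9 kHz, folds to fs − 44.7 kHz = 1.1 kHz.
107.9 kHz mod fs = 16.3 kHz.
16.3 kHz ≤ fs/2 = 22.9 kHz, appears at 16.3 kHz.
149.5 kHz mod fs = 12.1 kHz.
12.1 kHz ≤ fs/2 = 22.9 kHz, appears at 12.1 kHz.
Distinct values: {1.1 kHz, 12.1 kHz, 16.3 kHz}.

1.1 kHz, 12.1 kHz, 16.3 kHz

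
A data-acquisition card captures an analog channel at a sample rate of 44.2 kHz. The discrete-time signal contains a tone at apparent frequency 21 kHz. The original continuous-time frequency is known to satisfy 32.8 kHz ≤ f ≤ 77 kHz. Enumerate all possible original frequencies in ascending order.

65.2 kHz, 67.4 kHz

Frequencies that alias to 21 kHz are k·fs ± 21 kHz for integer k ≥ 0.
k=0: 21 kHz.
k=1: 23.2 kHz, 65.2 kHz.
k=2: 67.4 kHz, 109.4 kHz.
k=3: 111.6 kHz, 153.6 kHz.
Within [32.8 kHz, 77 kHz]: 65.2 kHz, 67.4 kHz.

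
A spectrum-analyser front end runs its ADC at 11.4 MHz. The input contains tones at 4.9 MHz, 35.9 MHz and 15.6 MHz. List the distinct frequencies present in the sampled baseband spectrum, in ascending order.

fs/2 = 5.7 MHz.
4.9 MHz ≤ fs/2 = 5.7 MHz, passes unchanged.
35.9 MHz mod fs = 1.7 MHz.
1.7 MHz ≤ fs/2 = 5.7 MHz, appears at 1.7 MHz.
15.6 MHz mod fs = 4.2 MHz.
4.2 MHz ≤ fs/2 = 5.7 MHz, appears at 4.2 MHz.
Distinct values: {1.7 MHz, 4.2 MHz, 4.9 MHz}.

1.7 MHz, 4.2 MHz, 4.9 MHz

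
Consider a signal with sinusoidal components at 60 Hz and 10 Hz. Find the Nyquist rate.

Highest-frequency component: 60 Hz.
Nyquist rate = 2 × 60 Hz = 120 Hz.

120 Hz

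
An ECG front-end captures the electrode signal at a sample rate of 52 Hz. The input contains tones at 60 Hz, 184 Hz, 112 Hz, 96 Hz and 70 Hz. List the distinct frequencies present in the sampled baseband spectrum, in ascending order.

8 Hz, 18 Hz, 24 Hz

fs/2 = 26 Hz.
60 Hz mod fs = 8 Hz.
8 Hz ≤ fs/2 = 26 Hz, appears at 8 Hz.
184 Hz mod fs = 28 Hz.
28 Hz > fs/2 = 26 Hz, folds to fs − 28 Hz = 24 Hz.
112 Hz mod fs = 8 Hz.
8 Hz ≤ fs/2 = 26 Hz, appears at 8 Hz.
96 Hz mod fs = 44 Hz.
44 Hz > fs/2 = 26 Hz, folds to fs − 44 Hz = 8 Hz.
70 Hz mod fs = 18 Hz.
18 Hz ≤ fs/2 = 26 Hz, appears at 18 Hz.
Distinct values: {8 Hz, 18 Hz, 24 Hz}.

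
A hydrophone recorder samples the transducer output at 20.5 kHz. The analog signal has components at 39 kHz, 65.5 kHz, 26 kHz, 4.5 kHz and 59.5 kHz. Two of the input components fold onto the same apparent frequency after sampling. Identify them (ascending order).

39 kHz, 59.5 kHz

fs/2 = 10.25 kHz.
39 kHz mod fs = 18.5 kHz.
18.5 kHz > fs/2 = 10.25 kHz, folds to fs − 18.5 kHz = 2 kHz.
65.5 kHz mod fs = 4 kHz.
4 kHz ≤ fs/2 = 10.25 kHz, appears at 4 kHz.
26 kHz mod fs = 5.5 kHz.
5.5 kHz ≤ fs/2 = 10.25 kHz, appears at 5.5 kHz.
4.5 kHz ≤ fs/2 = 10.25 kHz, passes unchanged.
59.5 kHz mod fs = 18.5 kHz.
18.5 kHz > fs/2 = 10.25 kHz, folds to fs − 18.5 kHz = 2 kHz.
39 kHz and 59.5 kHz both map to 2 kHz.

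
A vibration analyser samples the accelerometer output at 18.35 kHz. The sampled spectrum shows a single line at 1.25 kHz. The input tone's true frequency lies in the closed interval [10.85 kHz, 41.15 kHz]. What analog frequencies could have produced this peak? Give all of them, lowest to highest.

Frequencies that alias to 1.25 kHz are k·fs ± 1.25 kHz for integer k ≥ 0.
k=0: 1.25 kHz.
k=1: 17.1 kHz, 19.6 kHz.
k=2: 35.45 kHz, 37.95 kHz.
k=3: 53.8 kHz, 56.3 kHz.
Within [10.85 kHz, 41.15 kHz]: 17.1 kHz, 19.6 kHz, 35.45 kHz, 37.95 kHz.

17.1 kHz, 19.6 kHz, 35.45 kHz, 37.95 kHz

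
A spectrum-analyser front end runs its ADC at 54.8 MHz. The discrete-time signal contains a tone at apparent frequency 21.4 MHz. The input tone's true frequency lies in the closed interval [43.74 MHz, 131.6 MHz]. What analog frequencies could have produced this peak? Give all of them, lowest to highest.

Frequencies that alias to 21.4 MHz are k·fs ± 21.4 MHz for integer k ≥ 0.
k=0: 21.4 MHz.
k=1: 33.4 MHz, 76.2 MHz.
k=2: 88.2 MHz, 131 MHz.
k=3: 143 MHz, 185.8 MHz.
Within [43.74 MHz, 131.6 MHz]: 76.2 MHz, 88.2 MHz, 131 MHz.

76.2 MHz, 88.2 MHz, 131 MHz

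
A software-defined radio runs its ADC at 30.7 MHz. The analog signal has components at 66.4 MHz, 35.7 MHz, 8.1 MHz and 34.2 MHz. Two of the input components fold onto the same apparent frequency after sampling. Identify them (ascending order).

fs/2 = 15.35 MHz.
66.4 MHz mod fs = 5 MHz.
5 MHz ≤ fs/2 = 15.35 MHz, appears at 5 MHz.
35.7 MHz mod fs = 5 MHz.
5 MHz ≤ fs/2 = 15.35 MHz, appears at 5 MHz.
8.1 MHz ≤ fs/2 = 15.35 MHz, passes unchanged.
34.2 MHz mod fs = 3.5 MHz.
3.5 MHz ≤ fs/2 = 15.35 MHz, appears at 3.5 MHz.
35.7 MHz and 66.4 MHz both map to 5 MHz.

35.7 MHz, 66.4 MHz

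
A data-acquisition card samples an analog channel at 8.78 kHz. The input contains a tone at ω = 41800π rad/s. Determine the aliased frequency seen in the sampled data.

3.34 kHz

ω = 41800π rad/s → f = ω/(2π) = 20900 Hz = 20.9 kHz.
20.9 kHz mod fs = 3.34 kHz.
3.34 kHz ≤ fs/2 = 4.39 kHz, appears at 3.34 kHz.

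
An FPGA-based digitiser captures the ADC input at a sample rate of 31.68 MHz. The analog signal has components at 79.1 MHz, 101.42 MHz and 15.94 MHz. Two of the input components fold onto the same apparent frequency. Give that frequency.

15.74 MHz

fs/2 = 15.84 MHz.
79.1 MHz mod fs = 15.74 MHz.
15.74 MHz ≤ fs/2 = 15.84 MHz, appears at 15.74 MHz.
101.42 MHz mod fs = 6.38 MHz.
6.38 MHz ≤ fs/2 = 15.84 MHz, appears at 6.38 MHz.
15.94 MHz > fs/2 = 15.84 MHz, folds to fs − 15.94 MHz = 15.74 MHz.
15.94 MHz and 79.1 MHz both map to 15.74 MHz.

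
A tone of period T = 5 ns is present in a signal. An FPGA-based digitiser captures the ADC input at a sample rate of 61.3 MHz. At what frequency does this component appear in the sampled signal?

T = 5 ns → f = 1/T = 200 MHz.
200 MHz mod fs = 16.1 MHz.
16.1 MHz ≤ fs/2 = 30.65 MHz, appears at 16.1 MHz.

16.1 MHz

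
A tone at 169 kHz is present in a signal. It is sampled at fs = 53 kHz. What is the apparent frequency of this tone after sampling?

169 kHz mod fs = 10 kHz.
10 kHz ≤ fs/2 = 26.5 kHz, appears at 10 kHz.

10 kHz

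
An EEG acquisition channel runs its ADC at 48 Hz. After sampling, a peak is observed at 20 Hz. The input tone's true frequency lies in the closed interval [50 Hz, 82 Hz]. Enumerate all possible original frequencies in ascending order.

68 Hz, 76 Hz

Frequencies that alias to 20 Hz are k·fs ± 20 Hz for integer k ≥ 0.
k=0: 20 Hz.
k=1: 28 Hz, 68 Hz.
k=2: 76 Hz, 116 Hz.
k=3: 124 Hz, 164 Hz.
Within [50 Hz, 82 Hz]: 68 Hz, 76 Hz.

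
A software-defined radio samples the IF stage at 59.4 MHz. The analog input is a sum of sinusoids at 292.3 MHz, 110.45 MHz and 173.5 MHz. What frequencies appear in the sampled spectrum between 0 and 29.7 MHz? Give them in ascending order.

4.7 MHz, 8.35 MHz

fs/2 = 29.7 MHz.
292.3 MHz mod fs = 54.7 MHz.
54.7 MHz > fs/2 = 29.7 MHz, folds to fs − 54.7 MHz = 4.7 MHz.
110.45 MHz mod fs = 51.05 MHz.
51.05 MHz > fs/2 = 29.7 MHz, folds to fs − 51.05 MHz = 8.35 MHz.
173.5 MHz mod fs = 54.7 MHz.
54.7 MHz > fs/2 = 29.7 MHz, folds to fs − 54.7 MHz = 4.7 MHz.
Distinct values: {4.7 MHz, 8.35 MHz}.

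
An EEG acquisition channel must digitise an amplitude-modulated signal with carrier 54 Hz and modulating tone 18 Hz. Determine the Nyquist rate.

144 Hz

AM sidebands sit at fc ± fm = 36 Hz and 72 Hz.
Highest-frequency component: 72 Hz.
Nyquist rate = 2 × 72 Hz = 144 Hz.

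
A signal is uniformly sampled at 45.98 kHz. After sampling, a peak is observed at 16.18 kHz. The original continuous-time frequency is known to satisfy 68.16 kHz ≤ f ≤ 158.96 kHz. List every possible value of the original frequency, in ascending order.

Frequencies that alias to 16.18 kHz are k·fs ± 16.18 kHz for integer k ≥ 0.
k=0: 16.18 kHz.
k=1: 29.8 kHz, 62.16 kHz.
k=2: 75.78 kHz, 108.14 kHz.
k=3: 121.76 kHz, 154.12 kHz.
k=4: 167.74 kHz, 200.1 kHz.
Within [68.16 kHz, 158.96 kHz]: 75.78 kHz, 108.14 kHz, 121.76 kHz, 154.12 kHz.

75.78 kHz, 108.14 kHz, 121.76 kHz, 154.12 kHz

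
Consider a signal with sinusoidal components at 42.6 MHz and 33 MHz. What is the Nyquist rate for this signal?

85.2 MHz

Highest-frequency component: 42.6 MHz.
Nyquist rate = 2 × 42.6 MHz = 85.2 MHz.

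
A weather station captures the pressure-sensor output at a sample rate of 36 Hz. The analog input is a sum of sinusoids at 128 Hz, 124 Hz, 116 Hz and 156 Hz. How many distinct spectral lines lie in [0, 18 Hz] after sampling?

3

fs/2 = 18 Hz.
128 Hz mod fs = 20 Hz.
20 Hz > fs/2 = 18 Hz, folds to fs − 20 Hz = 16 Hz.
124 Hz mod fs = 16 Hz.
16 Hz ≤ fs/2 = 18 Hz, appears at 16 Hz.
116 Hz mod fs = 8 Hz.
8 Hz ≤ fs/2 = 18 Hz, appears at 8 Hz.
156 Hz mod fs = 12 Hz.
12 Hz ≤ fs/2 = 18 Hz, appears at 12 Hz.
Distinct values: {8 Hz, 12 Hz, 16 Hz} → 3.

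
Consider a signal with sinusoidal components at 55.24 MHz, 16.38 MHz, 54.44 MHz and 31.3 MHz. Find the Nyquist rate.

110.48 MHz

Highest-frequency component: 55.24 MHz.
Nyquist rate = 2 × 55.24 MHz = 110.48 MHz.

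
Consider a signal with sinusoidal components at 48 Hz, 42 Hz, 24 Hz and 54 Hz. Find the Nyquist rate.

Highest-frequency component: 54 Hz.
Nyquist rate = 2 × 54 Hz = 108 Hz.

108 Hz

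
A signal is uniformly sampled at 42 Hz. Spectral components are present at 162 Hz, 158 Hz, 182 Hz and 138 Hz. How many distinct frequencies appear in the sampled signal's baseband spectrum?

4

fs/2 = 21 Hz.
162 Hz mod fs = 36 Hz.
36 Hz > fs/2 = 21 Hz, folds to fs − 36 Hz = 6 Hz.
158 Hz mod fs = 32 Hz.
32 Hz > fs/2 = 21 Hz, folds to fs − 32 Hz = 10 Hz.
182 Hz mod fs = 14 Hz.
14 Hz ≤ fs/2 = 21 Hz, appears at 14 Hz.
138 Hz mod fs = 12 Hz.
12 Hz ≤ fs/2 = 21 Hz, appears at 12 Hz.
Distinct values: {6 Hz, 10 Hz, 12 Hz, 14 Hz} → 4.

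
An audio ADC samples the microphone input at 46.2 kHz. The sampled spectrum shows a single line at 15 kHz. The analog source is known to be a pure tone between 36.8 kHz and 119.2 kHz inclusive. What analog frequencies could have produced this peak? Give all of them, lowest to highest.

Frequencies that alias to 15 kHz are k·fs ± 15 kHz for integer k ≥ 0.
k=0: 15 kHz.
k=1: 31.2 kHz, 61.2 kHz.
k=2: 77.4 kHz, 107.4 kHz.
k=3: 123.6 kHz, 153.6 kHz.
Within [36.8 kHz, 119.2 kHz]: 61.2 kHz, 77.4 kHz, 107.4 kHz.

61.2 kHz, 77.4 kHz, 107.4 kHz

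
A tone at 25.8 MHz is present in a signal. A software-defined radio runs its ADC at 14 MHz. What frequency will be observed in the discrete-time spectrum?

2.2 MHz

25.8 MHz mod fs = 11.8 MHz.
11.8 MHz > fs/2 = 7 MHz, folds to fs − 11.8 MHz = 2.2 MHz.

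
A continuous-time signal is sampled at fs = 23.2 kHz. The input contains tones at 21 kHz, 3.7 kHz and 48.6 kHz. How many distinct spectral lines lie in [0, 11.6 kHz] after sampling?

fs/2 = 11.6 kHz.
21 kHz > fs/2 = 11.6 kHz, folds to fs − 21 kHz = 2.2 kHz.
3.7 kHz ≤ fs/2 = 11.6 kHz, passes unchanged.
48.6 kHz mod fs = 2.2 kHz.
2.2 kHz ≤ fs/2 = 11.6 kHz, appears at 2.2 kHz.
Distinct values: {2.2 kHz, 3.7 kHz} → 2.

2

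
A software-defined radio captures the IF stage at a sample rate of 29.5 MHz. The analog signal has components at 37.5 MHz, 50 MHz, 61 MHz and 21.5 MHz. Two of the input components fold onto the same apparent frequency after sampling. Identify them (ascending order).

21.5 MHz, 37.5 MHz

fs/2 = 14.75 MHz.
37.5 MHz mod fs = 8 MHz.
8 MHz ≤ fs/2 = 14.75 MHz, appears at 8 MHz.
50 MHz mod fs = 20.5 MHz.
20.5 MHz > fs/2 = 14.75 MHz, folds to fs − 20.5 MHz = 9 MHz.
61 MHz mod fs = 2 MHz.
2 MHz ≤ fs/2 = 14.75 MHz, appears at 2 MHz.
21.5 MHz > fs/2 = 14.75 MHz, folds to fs − 21.5 MHz = 8 MHz.
21.5 MHz and 37.5 MHz both map to 8 MHz.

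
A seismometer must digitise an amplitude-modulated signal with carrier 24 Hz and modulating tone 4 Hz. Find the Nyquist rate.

AM sidebands sit at fc ± fm = 20 Hz and 28 Hz.
Highest-frequency component: 28 Hz.
Nyquist rate = 2 × 28 Hz = 56 Hz.

56 Hz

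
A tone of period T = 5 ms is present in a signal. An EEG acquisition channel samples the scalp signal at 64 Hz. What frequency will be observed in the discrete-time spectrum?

T = 5 ms → f = 1/T = 200 Hz.
200 Hz mod fs = 8 Hz.
8 Hz ≤ fs/2 = 32 Hz, appears at 8 Hz.

8 Hz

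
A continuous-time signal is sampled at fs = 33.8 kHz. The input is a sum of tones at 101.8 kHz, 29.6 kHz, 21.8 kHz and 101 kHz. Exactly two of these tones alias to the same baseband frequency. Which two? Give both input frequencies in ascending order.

101 kHz, 101.8 kHz

fs/2 = 16.9 kHz.
101.8 kHz mod fs = 0.4 kHz.
0.4 kHz ≤ fs/2 = 16.9 kHz, appears at 0.4 kHz.
29.6 kHz > fs/2 = 16.9 kHz, folds to fs − 29.6 kHz = 4.2 kHz.
21.8 kHz > fs/2 = 16.9 kHz, folds to fs − 21.8 kHz = 12 kHz.
101 kHz mod fs = 33.4 kHz.
33.4 kHz > fs/2 = 16.9 kHz, folds to fs − 33.4 kHz = 0.4 kHz.
101 kHz and 101.8 kHz both map to 0.4 kHz.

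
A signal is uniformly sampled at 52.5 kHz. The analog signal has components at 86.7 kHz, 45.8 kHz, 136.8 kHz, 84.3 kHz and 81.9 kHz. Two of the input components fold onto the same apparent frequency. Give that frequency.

fs/2 = 26.25 kHz.
86.7 kHz mod fs = 34.2 kHz.
34.2 kHz > fs/2 = 26.25 kHz, folds to fs − 34.2 kHz = 18.3 kHz.
45.8 kHz > fs/2 = 26.25 kHz, folds to fs − 45.8 kHz = 6.7 kHz.
136.8 kHz mod fs = 31.8 kHz.
31.8 kHz > fs/2 = 26.25 kHz, folds to fs − 31.8 kHz = 20.7 kHz.
84.3 kHz mod fs = 31.8 kHz.
31.8 kHz > fs/2 = 26.25 kHz, folds to fs − 31.8 kHz = 20.7 kHz.
81.9 kHz mod fs = 29.4 kHz.
29.4 kHz > fs/2 = 26.25 kHz, folds to fs − 29.4 kHz = 23.1 kHz.
84.3 kHz and 136.8 kHz both map to 20.7 kHz.

20.7 kHz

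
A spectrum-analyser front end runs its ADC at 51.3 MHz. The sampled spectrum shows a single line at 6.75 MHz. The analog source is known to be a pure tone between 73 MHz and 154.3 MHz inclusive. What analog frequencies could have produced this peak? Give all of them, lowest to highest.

Frequencies that alias to 6.75 MHz are k·fs ± 6.75 MHz for integer k ≥ 0.
k=0: 6.75 MHz.
k=1: 44.55 MHz, 58.05 MHz.
k=2: 95.85 MHz, 109.35 MHz.
k=3: 147.15 MHz, 160.65 MHz.
k=4: 198.45 MHz, 211.95 MHz.
Within [73 MHz, 154.3 MHz]: 95.85 MHz, 109.35 MHz, 147.15 MHz.

95.85 MHz, 109.35 MHz, 147.15 MHz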